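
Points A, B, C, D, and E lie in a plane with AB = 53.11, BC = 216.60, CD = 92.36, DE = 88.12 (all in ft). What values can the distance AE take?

0 ≤ AE ≤ 450.19 ft

The maximum is all hops collinear in one direction: 53.11 + 216.60 + 92.36 + 88.12 = 450.19.
The longest hop is 216.60; the others sum to 233.59. Since 216.60 ≤ 233.59, the path can fold back on itself completely, so the minimum distance is 0.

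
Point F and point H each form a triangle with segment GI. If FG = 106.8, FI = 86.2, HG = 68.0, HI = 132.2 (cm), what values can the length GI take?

64.2 < GI < 193.0

From triangle FGI: |106.8 − 86.2| < GI < 106.8 + 86.2, i.e. 20.6 < GI < 193.0.
From triangle HGI: 64.2 < GI < 200.2.
Both must hold, so GI lies in the intersection.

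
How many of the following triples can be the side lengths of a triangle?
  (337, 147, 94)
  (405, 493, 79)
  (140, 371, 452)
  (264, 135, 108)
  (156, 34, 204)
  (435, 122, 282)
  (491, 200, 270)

1

(94,147,337): 94+147 ≤ 337 → not valid
(79,405,493): 79+405 ≤ 493 → not valid
(140,371,452): 140+371 > 452 → valid
(108,135,264): 108+135 ≤ 264 → not valid
(34,156,204): 34+156 ≤ 204 → not valid
(122,282,435): 122+282 ≤ 435 → not valid
(200,270,491): 200+270 ≤ 491 → not valid
1 of the 7 triples forms a triangle.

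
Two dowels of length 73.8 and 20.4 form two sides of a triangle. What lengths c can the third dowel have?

53.4 < c < 94.2

By the triangle inequality, c must be less than 73.8 + 20.4 = 94.2 and greater than |73.8 − 20.4| = 53.4.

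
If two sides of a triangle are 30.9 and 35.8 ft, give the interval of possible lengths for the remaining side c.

By the triangle inequality, c must be less than 30.9 + 35.8 = 66.7 and greater than |30.9 − 35.8| = 4.9.

4.9 < c < 66.7 (ft)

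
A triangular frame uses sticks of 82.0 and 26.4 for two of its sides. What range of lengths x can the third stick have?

By the triangle inequality, x must be less than 82.0 + 26.4 = 108.4 and greater than |82.0 − 26.4| = 55.6.

55.6 < x < 108.4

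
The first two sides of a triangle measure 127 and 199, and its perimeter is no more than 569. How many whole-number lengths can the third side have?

171

Triangle inequality: 72 < x < 326. Perimeter ≤ 569 gives x ≤ 569 − 127 − 199 = 243.
So 72 < x ≤ 243; integers 73 through 243: 171 values.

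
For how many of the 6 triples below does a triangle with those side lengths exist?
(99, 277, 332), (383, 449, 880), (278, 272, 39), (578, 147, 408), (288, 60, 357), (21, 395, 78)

2

(99,277,332): 99+277 > 332 → valid
(383,449,880): 383+449 ≤ 880 → not valid
(39,272,278): 39+272 > 278 → valid
(147,408,578): 147+408 ≤ 578 → not valid
(60,288,357): 60+288 ≤ 357 → not valid
(21,78,395): 21+78 ≤ 395 → not valid
2 of the 6 triples form a triangle.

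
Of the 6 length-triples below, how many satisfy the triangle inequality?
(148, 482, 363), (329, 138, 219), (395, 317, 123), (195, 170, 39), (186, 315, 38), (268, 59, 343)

4

(148,363,482): 148+363 > 482 → valid
(138,219,329): 138+219 > 329 → valid
(123,317,395): 123+317 > 395 → valid
(39,170,195): 39+170 > 195 → valid
(38,186,315): 38+186 ≤ 315 → not valid
(59,268,343): 59+268 ≤ 343 → not valid
4 of the 6 triples form a triangle.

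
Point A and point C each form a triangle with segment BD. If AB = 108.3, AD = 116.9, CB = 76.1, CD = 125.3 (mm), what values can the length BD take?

49.2 < BD < 201.4

From triangle ABD: |108.3 − 116.9| < BD < 108.3 + 116.9, i.e. 8.6 < BD < 225.2.
From triangle CBD: 49.2 < BD < 201.4.
Both must hold, so BD lies in the intersection.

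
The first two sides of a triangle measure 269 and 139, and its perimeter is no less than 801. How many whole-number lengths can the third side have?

15

Triangle inequality: 130 < x < 408. Perimeter ≥ 801 gives x ≥ 801 − 269 − 139 = 393.
So 393 ≤ x < 408; integers 393 through 407: 15 values.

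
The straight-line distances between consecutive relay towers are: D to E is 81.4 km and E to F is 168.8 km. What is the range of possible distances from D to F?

87.4 ≤ DF ≤ 250.2 km

By the triangle inequality, |81.4 − 168.8| ≤ DF ≤ 81.4 + 168.8.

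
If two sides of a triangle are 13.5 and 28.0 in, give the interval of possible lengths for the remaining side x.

By the triangle inequality, x must be less than 13.5 + 28.0 = 41.5 and greater than |13.5 − 28.0| = 14.5.

14.5 < x < 41.5 (in)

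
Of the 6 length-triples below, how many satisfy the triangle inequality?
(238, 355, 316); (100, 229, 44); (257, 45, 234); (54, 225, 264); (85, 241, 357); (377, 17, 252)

3

(238,316,355): 238+316 > 355 → valid
(44,100,229): 44+100 ≤ 229 → not valid
(45,234,257): 45+234 > 257 → valid
(54,225,264): 54+225 > 264 → valid
(85,241,357): 85+241 ≤ 357 → not valid
(17,252,377): 17+252 ≤ 377 → not valid
3 of the 6 triples form a triangle.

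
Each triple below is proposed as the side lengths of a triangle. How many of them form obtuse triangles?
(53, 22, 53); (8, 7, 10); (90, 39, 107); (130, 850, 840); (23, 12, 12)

(53,22,53): 22²+53² = 3293 > 2809 = 53² → acute
(8,7,10): 7²+8² = 113 > 100 = 10² → acute
(90,39,107): 39²+90² = 9621 < 11449 = 107² → obtuse
(130,850,840): 130²+840² = 722500 = 850² → right
(23,12,12): 12²+12² = 288 < 529 = 23² → obtuse
2 of the 5 are obtuse.

2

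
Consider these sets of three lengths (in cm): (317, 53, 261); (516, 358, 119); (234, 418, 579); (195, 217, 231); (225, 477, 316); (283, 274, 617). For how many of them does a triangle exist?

(53,261,317): 53+261 ≤ 317 → not valid
(119,358,516): 119+358 ≤ 516 → not valid
(234,418,579): 234+418 > 579 → valid
(195,217,231): 195+217 > 231 → valid
(225,316,477): 225+316 > 477 → valid
(274,283,617): 274+283 ≤ 617 → not valid
3 of the 6 triples form a triangle.

3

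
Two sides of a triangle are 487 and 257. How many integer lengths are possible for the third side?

513

The third side lies in the open interval (230, 744).
Integers from 231 to 743 inclusive: 743 − 231 + 1 = 513.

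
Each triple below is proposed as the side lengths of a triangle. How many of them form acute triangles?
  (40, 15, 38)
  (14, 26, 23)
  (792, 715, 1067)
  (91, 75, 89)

(40,15,38): 15²+38² = 1669 > 1600 = 40² → acute
(14,26,23): 14²+23² = 725 > 676 = 26² → acute
(792,715,1067): 715²+792² = 1138489 = 1067² → right
(91,75,89): 75²+89² = 13546 > 8281 = 91² → acute
3 of the 4 are acute.

3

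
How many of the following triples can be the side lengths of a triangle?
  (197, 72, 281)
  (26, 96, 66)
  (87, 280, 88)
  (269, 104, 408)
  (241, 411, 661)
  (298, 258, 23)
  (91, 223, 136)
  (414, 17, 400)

2

(72,197,281): 72+197 ≤ 281 → not valid
(26,66,96): 26+66 ≤ 96 → not valid
(87,88,280): 87+88 ≤ 280 → not valid
(104,269,408): 104+269 ≤ 408 → not valid
(241,411,661): 241+411 ≤ 661 → not valid
(23,258,298): 23+258 ≤ 298 → not valid
(91,136,223): 91+136 > 223 → valid
(17,400,414): 17+400 > 414 → valid
2 of the 8 triples form a triangle.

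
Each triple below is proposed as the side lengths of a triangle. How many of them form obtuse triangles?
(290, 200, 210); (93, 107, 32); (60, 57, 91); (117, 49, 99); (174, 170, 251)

(290,200,210): 200²+210² = 84100 = 290² → right
(93,107,32): 32²+93² = 9673 < 11449 = 107² → obtuse
(60,57,91): 57²+60² = 6849 < 8281 = 91² → obtuse
(117,49,99): 49²+99² = 12202 < 13689 = 117² → obtuse
(174,170,251): 170²+174² = 59176 < 63001 = 251² → obtuse
4 of the 5 are obtuse.

4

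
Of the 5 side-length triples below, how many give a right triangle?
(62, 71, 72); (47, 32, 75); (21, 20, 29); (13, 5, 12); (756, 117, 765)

3

(62,71,72): 62²+71² = 8885 > 5184 = 72² → acute
(47,32,75): 32²+47² = 3233 < 5625 = 75² → obtuse
(21,20,29): 20²+21² = 841 = 29² → right
(13,5,12): 5²+12² = 169 = 13² → right
(756,117,765): 117²+756² = 585225 = 765² → right
3 of the 5 are right.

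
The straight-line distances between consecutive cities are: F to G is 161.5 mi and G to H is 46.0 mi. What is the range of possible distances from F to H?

By the triangle inequality, |161.5 − 46.0| ≤ FH ≤ 161.5 + 46.0.

115.5 ≤ FH ≤ 207.5 mi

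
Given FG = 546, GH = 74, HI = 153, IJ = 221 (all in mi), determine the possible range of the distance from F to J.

The maximum is all hops collinear in one direction: 546 + 74 + 153 + 221 = 994.
The longest hop is 546; the others sum to 448. Folding the others back against it leaves at least 546 − 448 = 98.

98 ≤ FJ ≤ 994 mi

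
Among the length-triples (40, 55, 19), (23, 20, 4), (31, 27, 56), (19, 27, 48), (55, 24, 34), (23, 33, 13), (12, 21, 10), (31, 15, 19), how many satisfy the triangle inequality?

(19,40,55): 19+40 > 55 → valid
(4,20,23): 4+20 > 23 → valid
(27,31,56): 27+31 > 56 → valid
(19,27,48): 19+27 ≤ 48 → not valid
(24,34,55): 24+34 > 55 → valid
(13,23,33): 13+23 > 33 → valid
(10,12,21): 10+12 > 21 → valid
(15,19,31): 15+19 > 31 → valid
7 of the 8 triples form a triangle.

7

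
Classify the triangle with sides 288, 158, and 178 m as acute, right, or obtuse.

obtuse

Compare the square of the longest side to the sum of squares of the other two: 158² + 178² = 56648 < 82944 = 288².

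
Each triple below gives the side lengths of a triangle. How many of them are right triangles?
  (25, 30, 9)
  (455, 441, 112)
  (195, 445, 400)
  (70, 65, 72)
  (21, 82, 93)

2

(25,30,9): 9²+25² = 706 < 900 = 30² → obtuse
(455,441,112): 112²+441² = 207025 = 455² → right
(195,445,400): 195²+400² = 198025 = 445² → right
(70,65,72): 65²+70² = 9125 > 5184 = 72² → acute
(21,82,93): 21²+82² = 7165 < 8649 = 93² → obtuse
2 of the 5 are right.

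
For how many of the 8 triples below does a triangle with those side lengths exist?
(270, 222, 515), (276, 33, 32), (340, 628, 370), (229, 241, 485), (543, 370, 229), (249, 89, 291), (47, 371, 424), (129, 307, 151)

3

(222,270,515): 222+270 ≤ 515 → not valid
(32,33,276): 32+33 ≤ 276 → not valid
(340,370,628): 340+370 > 628 → valid
(229,241,485): 229+241 ≤ 485 → not valid
(229,370,543): 229+370 > 543 → valid
(89,249,291): 89+249 > 291 → valid
(47,371,424): 47+371 ≤ 424 → not valid
(129,151,307): 129+151 ≤ 307 → not valid
3 of the 8 triples form a triangle.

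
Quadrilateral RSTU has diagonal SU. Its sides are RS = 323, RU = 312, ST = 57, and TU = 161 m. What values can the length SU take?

104 < SU < 218

From triangle RSU: |323 − 312| < SU < 323 + 312, i.e. 11 < SU < 635.
From triangle TSU: 104 < SU < 218.
Both must hold, so SU lies in the intersection.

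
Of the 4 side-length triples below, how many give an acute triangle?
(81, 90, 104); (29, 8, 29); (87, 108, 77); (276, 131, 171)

3

(81,90,104): 81²+90² = 14661 > 10816 = 104² → acute
(29,8,29): 8²+29² = 905 > 841 = 29² → acute
(87,108,77): 77²+87² = 13498 > 11664 = 108² → acute
(276,131,171): 131²+171² = 46402 < 76176 = 276² → obtuse
3 of the 4 are acute.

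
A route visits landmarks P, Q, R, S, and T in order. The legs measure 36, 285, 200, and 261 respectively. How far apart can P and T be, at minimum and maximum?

0 ≤ PT ≤ 782

The maximum is all hops collinear in one direction: 36 + 285 + 200 + 261 = 782.
The longest hop is 285; the others sum to 497. Since 285 ≤ 497, the path can fold back on itself completely, so the minimum distance is 0.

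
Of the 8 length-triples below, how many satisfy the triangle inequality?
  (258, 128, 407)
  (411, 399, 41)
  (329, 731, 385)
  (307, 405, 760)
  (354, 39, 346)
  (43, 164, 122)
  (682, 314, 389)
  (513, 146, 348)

(128,258,407): 128+258 ≤ 407 → not valid
(41,399,411): 41+399 > 411 → valid
(329,385,731): 329+385 ≤ 731 → not valid
(307,405,760): 307+405 ≤ 760 → not valid
(39,346,354): 39+346 > 354 → valid
(43,122,164): 43+122 > 164 → valid
(314,389,682): 314+389 > 682 → valid
(146,348,513): 146+348 ≤ 513 → not valid
4 of the 8 triples form a triangle.

4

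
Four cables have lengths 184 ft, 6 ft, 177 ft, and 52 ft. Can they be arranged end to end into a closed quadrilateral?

A quadrilateral exists iff every side is shorter than the sum of the others — equivalently, the longest side is less than the sum of the rest.
Longest side 184 < 235 (sum of the remaining 3), so yes.

Yes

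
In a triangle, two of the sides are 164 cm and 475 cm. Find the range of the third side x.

311 < x < 639 (cm)

By the triangle inequality, x must be less than 164 + 475 = 639 and greater than |164 − 475| = 311.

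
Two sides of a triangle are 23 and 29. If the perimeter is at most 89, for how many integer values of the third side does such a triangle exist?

Triangle inequality: 6 < x < 52. Perimeter ≤ 89 gives x ≤ 89 − 23 − 29 = 37.
So 6 < x ≤ 37; integers 7 through 37: 31 values.

31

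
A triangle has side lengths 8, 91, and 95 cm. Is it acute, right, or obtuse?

obtuse

Compare the square of the longest side to the sum of squares of the other two: 8² + 91² = 8345 < 9025 = 95².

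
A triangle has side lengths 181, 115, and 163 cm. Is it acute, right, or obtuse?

acute

Compare the square of the longest side to the sum of squares of the other two: 115² + 163² = 39794 > 32761 = 181².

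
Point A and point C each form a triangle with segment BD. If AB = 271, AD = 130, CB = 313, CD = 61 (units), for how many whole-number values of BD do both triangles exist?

From triangle ABD: 141 < BD < 401.
From triangle CBD: 252 < BD < 374.
Intersection: 252 < BD < 374, so integers 253 through 373: 121 values.

121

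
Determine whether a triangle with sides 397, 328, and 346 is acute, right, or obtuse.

Compare the square of the longest side to the sum of squares of the other two: 328² + 346² = 227300 > 157609 = 397².

acute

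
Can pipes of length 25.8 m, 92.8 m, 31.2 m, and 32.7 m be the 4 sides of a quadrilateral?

No

For a quadrilateral, each side must be shorter than the sum of the others.
Here the longest side is 92.8, but the remaining 3 sides sum to only 89.7.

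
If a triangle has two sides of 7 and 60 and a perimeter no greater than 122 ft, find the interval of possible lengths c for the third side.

Triangle inequality alone gives 53 < c < 67.
The perimeter condition gives c ≤ 122 − 7 − 60 = 55.
Intersecting the two: 53 < c ≤ 55.

53 < c ≤ 55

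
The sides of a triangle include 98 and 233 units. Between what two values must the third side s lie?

By the triangle inequality, s must be less than 98 + 233 = 331 and greater than |98 − 233| = 135.

135 < s < 331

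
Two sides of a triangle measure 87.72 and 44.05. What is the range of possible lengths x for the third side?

By the triangle inequality, x must be less than 87.72 + 44.05 = 131.77 and greater than |87.72 − 44.05| = 43.67.

43.67 < x < 131.77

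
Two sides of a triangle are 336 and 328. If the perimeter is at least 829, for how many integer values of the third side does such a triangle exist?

499

Triangle inequality: 8 < x < 664. Perimeter ≥ 829 gives x ≥ 829 − 336 − 328 = 165.
So 165 ≤ x < 664; integers 165 through 663: 499 values.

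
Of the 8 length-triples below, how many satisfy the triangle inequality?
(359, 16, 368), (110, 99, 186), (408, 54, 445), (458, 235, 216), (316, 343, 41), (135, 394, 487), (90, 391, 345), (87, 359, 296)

(16,359,368): 16+359 > 368 → valid
(99,110,186): 99+110 > 186 → valid
(54,408,445): 54+408 > 445 → valid
(216,235,458): 216+235 ≤ 458 → not valid
(41,316,343): 41+316 > 343 → valid
(135,394,487): 135+394 > 487 → valid
(90,345,391): 90+345 > 391 → valid
(87,296,359): 87+296 > 359 → valid
7 of the 8 triples form a triangle.

7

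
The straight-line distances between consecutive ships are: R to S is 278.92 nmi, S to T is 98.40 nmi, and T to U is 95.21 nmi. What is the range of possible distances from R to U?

85.31 ≤ RU ≤ 472.53 nmi

The maximum is all hops collinear in one direction: 278.92 + 98.40 + 95.21 = 472.53.
The longest hop is 278.92; the others sum to 193.61. Folding the others back against it leaves at least 278.92 − 193.61 = 85.31.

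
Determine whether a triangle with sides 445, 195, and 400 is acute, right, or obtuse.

Compare the square of the longest side to the sum of squares of the other two: 195² + 400² = 198025 = 445².

right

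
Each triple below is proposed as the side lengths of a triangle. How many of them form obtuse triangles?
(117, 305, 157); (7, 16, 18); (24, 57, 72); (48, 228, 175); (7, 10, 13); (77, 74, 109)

4

(117,305,157): 117+157 ≤ 305, not a triangle
(7,16,18): 7²+16² = 305 < 324 = 18² → obtuse
(24,57,72): 24²+57² = 3825 < 5184 = 72² → obtuse
(48,228,175): 48+175 ≤ 228, not a triangle
(7,10,13): 7²+10² = 149 < 169 = 13² → obtuse
(77,74,109): 74²+77² = 11405 < 11881 = 109² → obtuse
4 of the 6 are obtuse.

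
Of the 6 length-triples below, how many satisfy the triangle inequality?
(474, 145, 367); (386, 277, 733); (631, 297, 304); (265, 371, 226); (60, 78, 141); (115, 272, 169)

3

(145,367,474): 145+367 > 474 → valid
(277,386,733): 277+386 ≤ 733 → not valid
(297,304,631): 297+304 ≤ 631 → not valid
(226,265,371): 226+265 > 371 → valid
(60,78,141): 60+78 ≤ 141 → not valid
(115,169,272): 115+169 > 272 → valid
3 of the 6 triples form a triangle.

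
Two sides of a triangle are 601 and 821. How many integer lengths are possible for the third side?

The third side lies in the open interval (220, 1422).
Integers from 221 to 1421 inclusive: 1421 − 221 + 1 = 1201.

1201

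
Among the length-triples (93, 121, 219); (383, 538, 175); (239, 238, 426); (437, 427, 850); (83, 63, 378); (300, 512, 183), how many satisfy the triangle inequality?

(93,121,219): 93+121 ≤ 219 → not valid
(175,383,538): 175+383 > 538 → valid
(238,239,426): 238+239 > 426 → valid
(427,437,850): 427+437 > 850 → valid
(63,83,378): 63+83 ≤ 378 → not valid
(183,300,512): 183+300 ≤ 512 → not valid
3 of the 6 triples form a triangle.

3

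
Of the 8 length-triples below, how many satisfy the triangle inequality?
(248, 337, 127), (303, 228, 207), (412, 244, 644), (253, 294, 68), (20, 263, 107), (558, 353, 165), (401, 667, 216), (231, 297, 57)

4

(127,248,337): 127+248 > 337 → valid
(207,228,303): 207+228 > 303 → valid
(244,412,644): 244+412 > 644 → valid
(68,253,294): 68+253 > 294 → valid
(20,107,263): 20+107 ≤ 263 → not valid
(165,353,558): 165+353 ≤ 558 → not valid
(216,401,667): 216+401 ≤ 667 → not valid
(57,231,297): 57+231 ≤ 297 → not valid
4 of the 8 triples form a triangle.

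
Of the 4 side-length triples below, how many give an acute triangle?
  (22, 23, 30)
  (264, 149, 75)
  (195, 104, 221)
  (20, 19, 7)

2

(22,23,30): 22²+23² = 1013 > 900 = 30² → acute
(264,149,75): 75+149 ≤ 264, not a triangle
(195,104,221): 104²+195² = 48841 = 221² → right
(20,19,7): 7²+19² = 410 > 400 = 20² → acute
2 of the 4 are acute.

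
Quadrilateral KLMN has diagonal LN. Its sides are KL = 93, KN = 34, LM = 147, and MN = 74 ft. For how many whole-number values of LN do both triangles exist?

53

From triangle KLN: 59 < LN < 127.
From triangle MLN: 73 < LN < 221.
Intersection: 73 < LN < 127, so integers 74 through 126: 53 values.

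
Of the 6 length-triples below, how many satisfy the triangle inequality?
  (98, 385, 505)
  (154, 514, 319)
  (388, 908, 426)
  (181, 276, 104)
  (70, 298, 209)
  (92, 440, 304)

(98,385,505): 98+385 ≤ 505 → not valid
(154,319,514): 154+319 ≤ 514 → not valid
(388,426,908): 388+426 ≤ 908 → not valid
(104,181,276): 104+181 > 276 → valid
(70,209,298): 70+209 ≤ 298 → not valid
(92,304,440): 92+304 ≤ 440 → not valid
1 of the 6 triples forms a triangle.

1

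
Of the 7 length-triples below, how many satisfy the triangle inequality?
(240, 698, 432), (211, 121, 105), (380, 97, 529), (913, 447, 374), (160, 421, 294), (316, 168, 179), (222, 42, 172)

(240,432,698): 240+432 ≤ 698 → not valid
(105,121,211): 105+121 > 211 → valid
(97,380,529): 97+380 ≤ 529 → not valid
(374,447,913): 374+447 ≤ 913 → not valid
(160,294,421): 160+294 > 421 → valid
(168,179,316): 168+179 > 316 → valid
(42,172,222): 42+172 ≤ 222 → not valid
3 of the 7 triples form a triangle.

3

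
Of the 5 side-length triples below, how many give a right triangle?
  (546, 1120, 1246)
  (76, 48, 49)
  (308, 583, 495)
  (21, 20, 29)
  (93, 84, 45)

(546,1120,1246): 546²+1120² = 1552516 = 1246² → right
(76,48,49): 48²+49² = 4705 < 5776 = 76² → obtuse
(308,583,495): 308²+495² = 339889 = 583² → right
(21,20,29): 20²+21² = 841 = 29² → right
(93,84,45): 45²+84² = 9081 > 8649 = 93² → acute
3 of the 5 are right.

3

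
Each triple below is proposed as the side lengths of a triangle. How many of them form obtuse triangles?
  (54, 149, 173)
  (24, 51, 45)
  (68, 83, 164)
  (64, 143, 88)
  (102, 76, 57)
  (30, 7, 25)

(54,149,173): 54²+149² = 25117 < 29929 = 173² → obtuse
(24,51,45): 24²+45² = 2601 = 51² → right
(68,83,164): 68+83 ≤ 164, not a triangle
(64,143,88): 64²+88² = 11840 < 20449 = 143² → obtuse
(102,76,57): 57²+76² = 9025 < 10404 = 102² → obtuse
(30,7,25): 7²+25² = 674 < 900 = 30² → obtuse
4 of the 6 are obtuse.

4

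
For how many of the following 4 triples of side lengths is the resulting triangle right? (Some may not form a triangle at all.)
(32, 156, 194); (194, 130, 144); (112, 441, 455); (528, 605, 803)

3

(32,156,194): 32+156 ≤ 194, not a triangle
(194,130,144): 130²+144² = 37636 = 194² → right
(112,441,455): 112²+441² = 207025 = 455² → right
(528,605,803): 528²+605² = 644809 = 803² → right
3 of the 4 are right.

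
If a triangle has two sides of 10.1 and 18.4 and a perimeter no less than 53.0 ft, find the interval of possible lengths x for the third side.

Triangle inequality alone gives 8.3 < x < 28.5.
The perimeter condition gives x ≥ 53.0 − 10.1 − 18.4 = 24.5.
Intersecting the two: 24.5 ≤ x < 28.5.

24.5 ≤ x < 28.5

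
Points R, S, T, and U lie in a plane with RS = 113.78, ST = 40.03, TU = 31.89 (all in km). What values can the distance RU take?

The maximum is all hops collinear in one direction: 113.78 + 40.03 + 31.89 = 185.70.
The longest hop is 113.78; the others sum to 71.92. Folding the others back against it leaves at least 113.78 − 71.92 = 41.86.

41.86 ≤ RU ≤ 185.70 km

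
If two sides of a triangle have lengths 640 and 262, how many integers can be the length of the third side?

The third side lies in the open interval (378, 902).
Integers from 379 to 901 inclusive: 901 − 379 + 1 = 523.

523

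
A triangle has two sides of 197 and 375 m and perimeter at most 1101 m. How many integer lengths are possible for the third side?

Triangle inequality: 178 < x < 572. Perimeter ≤ 1101 gives x ≤ 1101 − 197 − 375 = 529.
So 178 < x ≤ 529; integers 179 through 529: 351 values.

351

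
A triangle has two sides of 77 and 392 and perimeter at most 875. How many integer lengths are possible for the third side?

91

Triangle inequality: 315 < x < 469. Perimeter ≤ 875 gives x ≤ 875 − 77 − 392 = 406.
So 315 < x ≤ 406; integers 316 through 406: 91 values.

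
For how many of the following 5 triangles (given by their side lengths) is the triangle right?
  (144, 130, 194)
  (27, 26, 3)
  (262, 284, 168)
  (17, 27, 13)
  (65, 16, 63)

2

(144,130,194): 130²+144² = 37636 = 194² → right
(27,26,3): 3²+26² = 685 < 729 = 27² → obtuse
(262,284,168): 168²+262² = 96868 > 80656 = 284² → acute
(17,27,13): 13²+17² = 458 < 729 = 27² → obtuse
(65,16,63): 16²+63² = 4225 = 65² → right
2 of the 5 are right.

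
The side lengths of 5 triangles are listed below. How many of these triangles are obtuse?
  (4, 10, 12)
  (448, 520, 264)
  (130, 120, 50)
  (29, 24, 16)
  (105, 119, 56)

(4,10,12): 4²+10² = 116 < 144 = 12² → obtuse
(448,520,264): 264²+448² = 270400 = 520² → right
(130,120,50): 50²+120² = 16900 = 130² → right
(29,24,16): 16²+24² = 832 < 841 = 29² → obtuse
(105,119,56): 56²+105² = 14161 = 119² → right
2 of the 5 are obtuse.

2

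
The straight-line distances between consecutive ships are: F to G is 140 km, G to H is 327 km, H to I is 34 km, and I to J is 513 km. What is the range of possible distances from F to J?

The maximum is all hops collinear in one direction: 140 + 327 + 34 + 513 = 1014.
The longest hop is 513; the others sum to 501. Folding the others back against it leaves at least 513 − 501 = 12.

12 ≤ FJ ≤ 1014 km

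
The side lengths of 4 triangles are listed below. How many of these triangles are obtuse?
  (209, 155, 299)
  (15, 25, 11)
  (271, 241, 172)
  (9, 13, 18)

(209,155,299): 155²+209² = 67706 < 89401 = 299² → obtuse
(15,25,11): 11²+15² = 346 < 625 = 25² → obtuse
(271,241,172): 172²+241² = 87665 > 73441 = 271² → acute
(9,13,18): 9²+13² = 250 < 324 = 18² → obtuse
3 of the 4 are obtuse.

3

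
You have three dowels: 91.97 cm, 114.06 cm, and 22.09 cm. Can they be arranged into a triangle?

No

The two shorter sides sum to 114.06, exactly equal to the longest side 114.06.
That gives only a degenerate (flat) triangle — the inequality must be strict.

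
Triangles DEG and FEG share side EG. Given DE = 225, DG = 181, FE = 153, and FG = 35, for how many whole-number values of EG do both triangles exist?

69

From triangle DEG: 44 < EG < 406.
From triangle FEG: 118 < EG < 188.
Intersection: 118 < EG < 188, so integers 119 through 187: 69 values.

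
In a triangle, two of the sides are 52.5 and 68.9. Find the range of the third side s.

By the triangle inequality, s must be less than 52.5 + 68.9 = 121.4 and greater than |52.5 − 68.9| = 16.4.

16.4 < s < 121.4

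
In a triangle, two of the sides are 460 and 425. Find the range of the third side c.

By the triangle inequality, c must be less than 460 + 425 = 885 and greater than |460 − 425| = 35.

35 < c < 885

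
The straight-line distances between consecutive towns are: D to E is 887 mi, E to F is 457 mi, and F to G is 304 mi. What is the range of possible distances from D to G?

The maximum is all hops collinear in one direction: 887 + 457 + 304 = 1648.
The longest hop is 887; the others sum to 761. Folding the others back against it leaves at least 887 − 761 = 126.

126 ≤ DG ≤ 1648 mi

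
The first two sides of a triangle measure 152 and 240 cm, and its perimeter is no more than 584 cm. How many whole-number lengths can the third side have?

104

Triangle inequality: 88 < x < 392. Perimeter ≤ 584 gives x ≤ 584 − 152 − 240 = 192.
So 88 < x ≤ 192; integers 89 through 192: 104 values.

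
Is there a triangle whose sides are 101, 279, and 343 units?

Yes

The longest side is 343, and the other two sum to 380.
Since 380 > 343, the triangle inequality holds.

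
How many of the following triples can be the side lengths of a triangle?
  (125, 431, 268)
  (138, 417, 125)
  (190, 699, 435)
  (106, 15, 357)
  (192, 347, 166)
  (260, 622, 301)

(125,268,431): 125+268 ≤ 431 → not valid
(125,138,417): 125+138 ≤ 417 → not valid
(190,435,699): 190+435 ≤ 699 → not valid
(15,106,357): 15+106 ≤ 357 → not valid
(166,192,347): 166+192 > 347 → valid
(260,301,622): 260+301 ≤ 622 → not valid
1 of the 6 triples forms a triangle.

1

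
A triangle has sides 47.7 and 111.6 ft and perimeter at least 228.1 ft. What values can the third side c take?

68.8 ≤ c < 159.3

Triangle inequality alone gives 63.9 < c < 159.3.
The perimeter condition gives c ≥ 228.1 − 47.7 − 111.6 = 68.8.
Intersecting the two: 68.8 ≤ c < 159.3.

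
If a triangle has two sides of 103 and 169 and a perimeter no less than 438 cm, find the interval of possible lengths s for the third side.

166 ≤ s < 272 cm

Triangle inequality alone gives 66 < s < 272.
The perimeter condition gives s ≥ 438 − 103 − 169 = 166.
Intersecting the two: 166 ≤ s < 272.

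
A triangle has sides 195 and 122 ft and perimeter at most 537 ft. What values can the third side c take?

73 < c ≤ 220 ft

Triangle inequality alone gives 73 < c < 317.
The perimeter condition gives c ≤ 537 − 195 − 122 = 220.
Intersecting the two: 73 < c ≤ 220.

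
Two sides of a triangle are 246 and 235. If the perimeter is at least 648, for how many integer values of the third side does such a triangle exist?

Triangle inequality: 11 < x < 481. Perimeter ≥ 648 gives x ≥ 648 − 246 − 235 = 167.
So 167 ≤ x < 481; integers 167 through 480: 314 values.

314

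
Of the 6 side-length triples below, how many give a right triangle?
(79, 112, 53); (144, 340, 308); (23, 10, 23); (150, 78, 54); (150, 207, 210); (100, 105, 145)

(79,112,53): 53²+79² = 9050 < 12544 = 112² → obtuse
(144,340,308): 144²+308² = 115600 = 340² → right
(23,10,23): 10²+23² = 629 > 529 = 23² → acute
(150,78,54): 54+78 ≤ 150, not a triangle
(150,207,210): 150²+207² = 65349 > 44100 = 210² → acute
(100,105,145): 100²+105² = 21025 = 145² → right
2 of the 6 are right.

2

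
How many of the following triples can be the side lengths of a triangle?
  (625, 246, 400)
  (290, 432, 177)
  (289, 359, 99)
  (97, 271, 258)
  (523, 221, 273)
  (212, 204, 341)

5

(246,400,625): 246+400 > 625 → valid
(177,290,432): 177+290 > 432 → valid
(99,289,359): 99+289 > 359 → valid
(97,258,271): 97+258 > 271 → valid
(221,273,523): 221+273 ≤ 523 → not valid
(204,212,341): 204+212 > 341 → valid
5 of the 6 triples form a triangle.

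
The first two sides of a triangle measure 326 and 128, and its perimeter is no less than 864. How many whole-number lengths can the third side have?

44

Triangle inequality: 198 < x < 454. Perimeter ≥ 864 gives x ≥ 864 − 326 − 128 = 410.
So 410 ≤ x < 454; integers 410 through 453: 44 values.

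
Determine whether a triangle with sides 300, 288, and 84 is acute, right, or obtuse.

right

Compare the square of the longest side to the sum of squares of the other two: 84² + 288² = 90000 = 300².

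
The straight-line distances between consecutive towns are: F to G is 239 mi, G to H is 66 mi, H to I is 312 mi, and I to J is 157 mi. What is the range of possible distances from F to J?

0 ≤ FJ ≤ 774 mi

The maximum is all hops collinear in one direction: 239 + 66 + 312 + 157 = 774.
The longest hop is 312; the others sum to 462. Since 312 ≤ 462, the path can fold back on itself completely, so the minimum distance is 0.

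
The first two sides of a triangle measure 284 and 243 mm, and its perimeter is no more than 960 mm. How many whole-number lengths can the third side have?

392

Triangle inequality: 41 < x < 527. Perimeter ≤ 960 gives x ≤ 960 − 284 − 243 = 433.
So 41 < x ≤ 433; integers 42 through 433: 392 values.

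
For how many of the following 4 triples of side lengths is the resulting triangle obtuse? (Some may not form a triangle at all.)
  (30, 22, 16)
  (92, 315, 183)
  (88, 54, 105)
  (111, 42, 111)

2

(30,22,16): 16²+22² = 740 < 900 = 30² → obtuse
(92,315,183): 92+183 ≤ 315, not a triangle
(88,54,105): 54²+88² = 10660 < 11025 = 105² → obtuse
(111,42,111): 42²+111² = 14085 > 12321 = 111² → acute
2 of the 4 are obtuse.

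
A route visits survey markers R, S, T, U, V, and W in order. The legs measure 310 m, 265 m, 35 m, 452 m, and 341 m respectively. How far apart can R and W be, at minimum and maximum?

The maximum is all hops collinear in one direction: 310 + 265 + 35 + 452 + 341 = 1403.
The longest hop is 452; the others sum to 951. Since 452 ≤ 951, the path can fold back on itself completely, so the minimum distance is 0.

0 ≤ RW ≤ 1403 m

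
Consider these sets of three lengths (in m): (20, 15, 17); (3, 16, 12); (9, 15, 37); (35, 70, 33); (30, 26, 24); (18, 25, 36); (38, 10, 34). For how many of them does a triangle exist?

4

(15,17,20): 15+17 > 20 → valid
(3,12,16): 3+12 ≤ 16 → not valid
(9,15,37): 9+15 ≤ 37 → not valid
(33,35,70): 33+35 ≤ 70 → not valid
(24,26,30): 24+26 > 30 → valid
(18,25,36): 18+25 > 36 → valid
(10,34,38): 10+34 > 38 → valid
4 of the 7 triples form a triangle.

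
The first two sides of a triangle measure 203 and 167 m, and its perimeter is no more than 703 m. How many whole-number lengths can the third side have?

297

Triangle inequality: 36 < x < 370. Perimeter ≤ 703 gives x ≤ 703 − 203 − 167 = 333.
So 36 < x ≤ 333; integers 37 through 333: 297 values.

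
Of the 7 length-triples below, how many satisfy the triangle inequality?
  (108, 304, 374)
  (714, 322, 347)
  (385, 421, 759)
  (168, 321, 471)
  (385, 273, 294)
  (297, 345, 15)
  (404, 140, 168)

4

(108,304,374): 108+304 > 374 → valid
(322,347,714): 322+347 ≤ 714 → not valid
(385,421,759): 385+421 > 759 → valid
(168,321,471): 168+321 > 471 → valid
(273,294,385): 273+294 > 385 → valid
(15,297,345): 15+297 ≤ 345 → not valid
(140,168,404): 140+168 ≤ 404 → not valid
4 of the 7 triples form a triangle.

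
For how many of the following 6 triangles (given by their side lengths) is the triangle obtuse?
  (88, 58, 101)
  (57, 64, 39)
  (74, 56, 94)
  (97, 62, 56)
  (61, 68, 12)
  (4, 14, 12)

4

(88,58,101): 58²+88² = 11108 > 10201 = 101² → acute
(57,64,39): 39²+57² = 4770 > 4096 = 64² → acute
(74,56,94): 56²+74² = 8612 < 8836 = 94² → obtuse
(97,62,56): 56²+62² = 6980 < 9409 = 97² → obtuse
(61,68,12): 12²+61² = 3865 < 4624 = 68² → obtuse
(4,14,12): 4²+12² = 160 < 196 = 14² → obtuse
4 of the 6 are obtuse.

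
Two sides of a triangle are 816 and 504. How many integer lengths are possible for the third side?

1007

The third side lies in the open interval (312, 1320).
Integers from 313 to 1319 inclusive: 1319 − 313 + 1 = 1007.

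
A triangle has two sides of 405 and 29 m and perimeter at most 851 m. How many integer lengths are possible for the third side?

Triangle inequality: 376 < x < 434. Perimeter ≤ 851 gives x ≤ 851 − 405 − 29 = 417.
So 376 < x ≤ 417; integers 377 through 417: 41 values.

41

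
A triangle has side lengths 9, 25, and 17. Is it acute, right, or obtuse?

obtuse

Compare the square of the longest side to the sum of squares of the other two: 9² + 17² = 370 < 625 = 25².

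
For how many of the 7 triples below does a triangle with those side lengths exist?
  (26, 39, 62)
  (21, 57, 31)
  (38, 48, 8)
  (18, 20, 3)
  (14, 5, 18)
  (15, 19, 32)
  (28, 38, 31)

(26,39,62): 26+39 > 62 → valid
(21,31,57): 21+31 ≤ 57 → not valid
(8,38,48): 8+38 ≤ 48 → not valid
(3,18,20): 3+18 > 20 → valid
(5,14,18): 5+14 > 18 → valid
(15,19,32): 15+19 > 32 → valid
(28,31,38): 28+31 > 38 → valid
5 of the 7 triples form a triangle.

5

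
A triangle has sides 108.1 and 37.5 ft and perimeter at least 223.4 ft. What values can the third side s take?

Triangle inequality alone gives 70.6 < s < 145.6.
The perimeter condition gives s ≥ 223.4 − 108.1 − 37.5 = 77.8.
Intersecting the two: 77.8 ≤ s < 145.6.

77.8 ≤ s < 145.6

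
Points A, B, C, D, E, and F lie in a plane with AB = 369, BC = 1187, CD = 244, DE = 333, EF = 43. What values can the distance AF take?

198 ≤ AF ≤ 2176

The maximum is all hops collinear in one direction: 369 + 1187 + 244 + 333 + 43 = 2176.
The longest hop is 1187; the others sum to 989. Folding the others back against it leaves at least 1187 − 989 = 198.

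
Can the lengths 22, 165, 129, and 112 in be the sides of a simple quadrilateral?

A quadrilateral exists iff every side is shorter than the sum of the others — equivalently, the longest side is less than the sum of the rest.
Longest side 165 < 263 (sum of the remaining 3), so yes.

Yes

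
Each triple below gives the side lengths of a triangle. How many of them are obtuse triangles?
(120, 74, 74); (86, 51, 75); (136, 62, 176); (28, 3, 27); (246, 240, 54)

(120,74,74): 74²+74² = 10952 < 14400 = 120² → obtuse
(86,51,75): 51²+75² = 8226 > 7396 = 86² → acute
(136,62,176): 62²+136² = 22340 < 30976 = 176² → obtuse
(28,3,27): 3²+27² = 738 < 784 = 28² → obtuse
(246,240,54): 54²+240² = 60516 = 246² → right
3 of the 5 are obtuse.

3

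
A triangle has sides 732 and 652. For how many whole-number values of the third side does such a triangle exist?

The third side lies in the open interval (80, 1384).
Integers from 81 to 1383 inclusive: 1383 − 81 + 1 = 1303.

1303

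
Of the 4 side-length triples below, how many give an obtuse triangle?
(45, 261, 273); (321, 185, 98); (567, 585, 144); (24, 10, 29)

2

(45,261,273): 45²+261² = 70146 < 74529 = 273² → obtuse
(321,185,98): 98+185 ≤ 321, not a triangle
(567,585,144): 144²+567² = 342225 = 585² → right
(24,10,29): 10²+24² = 676 < 841 = 29² → obtuse
2 of the 4 are obtuse.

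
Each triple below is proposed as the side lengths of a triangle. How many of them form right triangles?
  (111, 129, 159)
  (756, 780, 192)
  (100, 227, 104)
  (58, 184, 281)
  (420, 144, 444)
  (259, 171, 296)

2

(111,129,159): 111²+129² = 28962 > 25281 = 159² → acute
(756,780,192): 192²+756² = 608400 = 780² → right
(100,227,104): 100+104 ≤ 227, not a triangle
(58,184,281): 58+184 ≤ 281, not a triangle
(420,144,444): 144²+420² = 197136 = 444² → right
(259,171,296): 171²+259² = 96322 > 87616 = 296² → acute
2 of the 6 are right.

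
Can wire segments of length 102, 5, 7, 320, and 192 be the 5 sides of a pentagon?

For a pentagon, each side must be shorter than the sum of the others.
Here the longest side is 320, but the remaining 4 sides sum to only 306.

No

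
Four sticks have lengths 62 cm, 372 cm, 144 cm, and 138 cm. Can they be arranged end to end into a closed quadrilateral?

No

For a quadrilateral, each side must be shorter than the sum of the others.
Here the longest side is 372, but the remaining 3 sides sum to only 344.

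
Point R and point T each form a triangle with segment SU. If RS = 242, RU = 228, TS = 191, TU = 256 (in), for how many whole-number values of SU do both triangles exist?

From triangle RSU: 14 < SU < 470.
From triangle TSU: 65 < SU < 447.
Intersection: 65 < SU < 447, so integers 66 through 446: 381 values.

381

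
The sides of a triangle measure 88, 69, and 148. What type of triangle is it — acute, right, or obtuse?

obtuse

Compare the square of the longest side to the sum of squares of the other two: 69² + 88² = 12505 < 21904 = 148².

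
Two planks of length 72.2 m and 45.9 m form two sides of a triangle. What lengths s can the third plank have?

26.3 < s < 118.1 (m)

By the triangle inequality, s must be less than 72.2 + 45.9 = 118.1 and greater than |72.2 − 45.9| = 26.3.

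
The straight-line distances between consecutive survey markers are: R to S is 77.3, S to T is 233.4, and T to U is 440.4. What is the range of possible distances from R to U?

The maximum is all hops collinear in one direction: 77.3 + 233.4 + 440.4 = 751.1.
The longest hop is 440.4; the others sum to 310.7. Folding the others back against it leaves at least 440.4 − 310.7 = 129.7.

129.7 ≤ RU ≤ 751.1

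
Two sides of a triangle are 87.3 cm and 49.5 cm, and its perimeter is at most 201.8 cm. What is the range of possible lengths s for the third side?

37.8 < s ≤ 65.0

Triangle inequality alone gives 37.8 < s < 136.8.
The perimeter condition gives s ≤ 201.8 − 87.3 − 49.5 = 65.0.
Intersecting the two: 37.8 < s ≤ 65.0.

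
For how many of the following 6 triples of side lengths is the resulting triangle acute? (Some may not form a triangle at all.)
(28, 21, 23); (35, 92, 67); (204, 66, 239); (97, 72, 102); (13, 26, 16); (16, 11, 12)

3

(28,21,23): 21²+23² = 970 > 784 = 28² → acute
(35,92,67): 35²+67² = 5714 < 8464 = 92² → obtuse
(204,66,239): 66²+204² = 45972 < 57121 = 239² → obtuse
(97,72,102): 72²+97² = 14593 > 10404 = 102² → acute
(13,26,16): 13²+16² = 425 < 676 = 26² → obtuse
(16,11,12): 11²+12² = 265 > 256 = 16² → acute
3 of the 6 are acute.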